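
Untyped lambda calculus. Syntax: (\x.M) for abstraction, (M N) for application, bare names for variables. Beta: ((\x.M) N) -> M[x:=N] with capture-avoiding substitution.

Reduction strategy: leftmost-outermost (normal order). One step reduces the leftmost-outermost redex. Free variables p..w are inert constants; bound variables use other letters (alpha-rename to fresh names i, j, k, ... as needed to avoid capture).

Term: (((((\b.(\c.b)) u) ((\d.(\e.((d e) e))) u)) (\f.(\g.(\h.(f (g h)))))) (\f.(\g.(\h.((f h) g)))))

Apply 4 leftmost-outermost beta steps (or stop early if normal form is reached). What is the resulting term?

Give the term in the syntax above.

Answer: ((u (\f.(\g.(\h.(f (g h)))))) (\f.(\g.(\h.((f h) g)))))

Derivation:
Step 0: (((((\b.(\c.b)) u) ((\d.(\e.((d e) e))) u)) (\f.(\g.(\h.(f (g h)))))) (\f.(\g.(\h.((f h) g)))))
Step 1: ((((\c.u) ((\d.(\e.((d e) e))) u)) (\f.(\g.(\h.(f (g h)))))) (\f.(\g.(\h.((f h) g)))))
Step 2: ((u (\f.(\g.(\h.(f (g h)))))) (\f.(\g.(\h.((f h) g)))))
Step 3: (normal form reached)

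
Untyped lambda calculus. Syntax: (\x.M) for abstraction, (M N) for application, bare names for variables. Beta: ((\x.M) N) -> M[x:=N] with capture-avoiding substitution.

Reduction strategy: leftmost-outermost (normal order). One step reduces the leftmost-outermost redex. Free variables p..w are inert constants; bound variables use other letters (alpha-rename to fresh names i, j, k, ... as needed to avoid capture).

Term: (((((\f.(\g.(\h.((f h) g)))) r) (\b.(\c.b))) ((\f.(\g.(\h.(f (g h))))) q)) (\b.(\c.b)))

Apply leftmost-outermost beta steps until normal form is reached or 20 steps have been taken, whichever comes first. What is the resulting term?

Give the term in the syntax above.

Step 0: (((((\f.(\g.(\h.((f h) g)))) r) (\b.(\c.b))) ((\f.(\g.(\h.(f (g h))))) q)) (\b.(\c.b)))
Step 1: ((((\g.(\h.((r h) g))) (\b.(\c.b))) ((\f.(\g.(\h.(f (g h))))) q)) (\b.(\c.b)))
Step 2: (((\h.((r h) (\b.(\c.b)))) ((\f.(\g.(\h.(f (g h))))) q)) (\b.(\c.b)))
Step 3: (((r ((\f.(\g.(\h.(f (g h))))) q)) (\b.(\c.b))) (\b.(\c.b)))
Step 4: (((r (\g.(\h.(q (g h))))) (\b.(\c.b))) (\b.(\c.b)))

Answer: (((r (\g.(\h.(q (g h))))) (\b.(\c.b))) (\b.(\c.b)))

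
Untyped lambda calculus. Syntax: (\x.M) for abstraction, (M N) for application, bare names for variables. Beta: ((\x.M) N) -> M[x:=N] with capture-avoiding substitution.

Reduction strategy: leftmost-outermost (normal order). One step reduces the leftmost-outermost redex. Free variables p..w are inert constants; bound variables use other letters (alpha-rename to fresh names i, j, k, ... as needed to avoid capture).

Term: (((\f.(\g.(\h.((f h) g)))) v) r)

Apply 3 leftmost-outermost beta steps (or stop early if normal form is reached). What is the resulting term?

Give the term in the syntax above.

Step 0: (((\f.(\g.(\h.((f h) g)))) v) r)
Step 1: ((\g.(\h.((v h) g))) r)
Step 2: (\h.((v h) r))
Step 3: (normal form reached)

Answer: (\h.((v h) r))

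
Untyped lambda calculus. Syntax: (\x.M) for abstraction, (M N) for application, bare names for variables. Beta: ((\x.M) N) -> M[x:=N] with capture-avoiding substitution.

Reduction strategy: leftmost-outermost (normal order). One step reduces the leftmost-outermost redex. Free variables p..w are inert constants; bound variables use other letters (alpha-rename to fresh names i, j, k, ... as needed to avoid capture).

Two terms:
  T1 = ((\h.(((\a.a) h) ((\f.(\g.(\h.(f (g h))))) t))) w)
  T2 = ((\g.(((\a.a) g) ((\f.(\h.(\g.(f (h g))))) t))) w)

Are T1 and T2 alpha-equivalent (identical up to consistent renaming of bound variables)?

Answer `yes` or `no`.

Term 1: ((\h.(((\a.a) h) ((\f.(\g.(\h.(f (g h))))) t))) w)
Term 2: ((\g.(((\a.a) g) ((\f.(\h.(\g.(f (h g))))) t))) w)
Alpha-equivalence: compare structure up to binder renaming.
Result: True

Answer: yes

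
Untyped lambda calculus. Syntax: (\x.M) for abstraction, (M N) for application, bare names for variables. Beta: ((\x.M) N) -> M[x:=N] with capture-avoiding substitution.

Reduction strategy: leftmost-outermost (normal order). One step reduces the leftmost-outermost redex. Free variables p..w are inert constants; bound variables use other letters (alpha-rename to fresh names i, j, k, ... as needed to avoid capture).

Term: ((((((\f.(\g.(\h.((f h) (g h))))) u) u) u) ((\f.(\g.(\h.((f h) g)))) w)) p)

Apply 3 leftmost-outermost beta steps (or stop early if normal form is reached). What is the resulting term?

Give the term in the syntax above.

Answer: ((((u u) (u u)) ((\f.(\g.(\h.((f h) g)))) w)) p)

Derivation:
Step 0: ((((((\f.(\g.(\h.((f h) (g h))))) u) u) u) ((\f.(\g.(\h.((f h) g)))) w)) p)
Step 1: (((((\g.(\h.((u h) (g h)))) u) u) ((\f.(\g.(\h.((f h) g)))) w)) p)
Step 2: ((((\h.((u h) (u h))) u) ((\f.(\g.(\h.((f h) g)))) w)) p)
Step 3: ((((u u) (u u)) ((\f.(\g.(\h.((f h) g)))) w)) p)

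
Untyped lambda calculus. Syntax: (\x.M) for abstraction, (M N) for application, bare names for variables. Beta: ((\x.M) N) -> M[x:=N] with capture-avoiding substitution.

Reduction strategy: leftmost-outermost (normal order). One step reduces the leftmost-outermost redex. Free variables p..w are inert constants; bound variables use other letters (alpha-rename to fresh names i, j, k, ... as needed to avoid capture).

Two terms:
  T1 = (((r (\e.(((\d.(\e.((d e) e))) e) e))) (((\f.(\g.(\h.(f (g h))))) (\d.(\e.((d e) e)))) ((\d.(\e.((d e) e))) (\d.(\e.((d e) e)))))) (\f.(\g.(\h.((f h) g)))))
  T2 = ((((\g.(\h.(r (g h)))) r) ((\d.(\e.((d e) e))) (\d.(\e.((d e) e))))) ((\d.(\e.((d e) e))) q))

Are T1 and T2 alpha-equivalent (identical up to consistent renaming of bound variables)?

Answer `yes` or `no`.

Term 1: (((r (\e.(((\d.(\e.((d e) e))) e) e))) (((\f.(\g.(\h.(f (g h))))) (\d.(\e.((d e) e)))) ((\d.(\e.((d e) e))) (\d.(\e.((d e) e)))))) (\f.(\g.(\h.((f h) g)))))
Term 2: ((((\g.(\h.(r (g h)))) r) ((\d.(\e.((d e) e))) (\d.(\e.((d e) e))))) ((\d.(\e.((d e) e))) q))
Alpha-equivalence: compare structure up to binder renaming.
Result: False

Answer: no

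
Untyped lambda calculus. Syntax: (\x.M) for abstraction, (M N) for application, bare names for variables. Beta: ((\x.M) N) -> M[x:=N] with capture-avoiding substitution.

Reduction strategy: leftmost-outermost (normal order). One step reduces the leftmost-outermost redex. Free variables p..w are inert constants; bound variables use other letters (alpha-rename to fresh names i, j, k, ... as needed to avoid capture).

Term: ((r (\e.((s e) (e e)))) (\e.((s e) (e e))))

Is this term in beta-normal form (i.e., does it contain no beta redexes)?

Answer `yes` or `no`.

Term: ((r (\e.((s e) (e e)))) (\e.((s e) (e e))))
No beta redexes found.

Answer: yes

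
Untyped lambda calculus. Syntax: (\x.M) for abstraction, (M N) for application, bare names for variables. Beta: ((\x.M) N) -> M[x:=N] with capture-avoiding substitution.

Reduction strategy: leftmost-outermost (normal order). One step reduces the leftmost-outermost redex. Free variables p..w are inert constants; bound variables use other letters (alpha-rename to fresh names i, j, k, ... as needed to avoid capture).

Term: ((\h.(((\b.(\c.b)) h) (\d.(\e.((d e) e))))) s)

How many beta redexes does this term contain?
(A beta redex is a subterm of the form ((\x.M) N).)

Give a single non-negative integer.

Term: ((\h.(((\b.(\c.b)) h) (\d.(\e.((d e) e))))) s)
  Redex: ((\h.(((\b.(\c.b)) h) (\d.(\e.((d e) e))))) s)
  Redex: ((\b.(\c.b)) h)
Total redexes: 2

Answer: 2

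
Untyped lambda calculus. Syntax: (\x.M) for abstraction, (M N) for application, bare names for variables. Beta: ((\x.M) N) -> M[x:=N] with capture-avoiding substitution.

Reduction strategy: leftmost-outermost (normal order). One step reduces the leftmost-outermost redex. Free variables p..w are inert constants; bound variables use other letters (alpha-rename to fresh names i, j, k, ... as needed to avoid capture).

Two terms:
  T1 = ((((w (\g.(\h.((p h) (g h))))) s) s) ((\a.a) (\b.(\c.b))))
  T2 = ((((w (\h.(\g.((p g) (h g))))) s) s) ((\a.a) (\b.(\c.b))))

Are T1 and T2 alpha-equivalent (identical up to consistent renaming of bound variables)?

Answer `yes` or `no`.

Term 1: ((((w (\g.(\h.((p h) (g h))))) s) s) ((\a.a) (\b.(\c.b))))
Term 2: ((((w (\h.(\g.((p g) (h g))))) s) s) ((\a.a) (\b.(\c.b))))
Alpha-equivalence: compare structure up to binder renaming.
Result: True

Answer: yes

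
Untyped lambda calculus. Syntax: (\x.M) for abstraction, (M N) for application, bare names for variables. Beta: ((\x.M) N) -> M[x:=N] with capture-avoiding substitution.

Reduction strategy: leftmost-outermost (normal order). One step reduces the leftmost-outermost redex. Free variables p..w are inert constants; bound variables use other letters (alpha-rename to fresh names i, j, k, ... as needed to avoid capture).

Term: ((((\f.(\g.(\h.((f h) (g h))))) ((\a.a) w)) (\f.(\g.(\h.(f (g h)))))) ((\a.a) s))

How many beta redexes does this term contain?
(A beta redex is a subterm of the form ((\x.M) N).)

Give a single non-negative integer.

Answer: 3

Derivation:
Term: ((((\f.(\g.(\h.((f h) (g h))))) ((\a.a) w)) (\f.(\g.(\h.(f (g h)))))) ((\a.a) s))
  Redex: ((\f.(\g.(\h.((f h) (g h))))) ((\a.a) w))
  Redex: ((\a.a) w)
  Redex: ((\a.a) s)
Total redexes: 3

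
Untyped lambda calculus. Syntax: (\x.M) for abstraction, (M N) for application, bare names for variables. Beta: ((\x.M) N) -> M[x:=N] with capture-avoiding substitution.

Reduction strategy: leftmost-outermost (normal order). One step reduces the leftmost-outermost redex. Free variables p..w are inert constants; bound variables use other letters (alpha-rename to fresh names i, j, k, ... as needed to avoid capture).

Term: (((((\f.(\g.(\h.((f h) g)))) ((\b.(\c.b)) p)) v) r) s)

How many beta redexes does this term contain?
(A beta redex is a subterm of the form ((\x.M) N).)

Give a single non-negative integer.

Answer: 2

Derivation:
Term: (((((\f.(\g.(\h.((f h) g)))) ((\b.(\c.b)) p)) v) r) s)
  Redex: ((\f.(\g.(\h.((f h) g)))) ((\b.(\c.b)) p))
  Redex: ((\b.(\c.b)) p)
Total redexes: 2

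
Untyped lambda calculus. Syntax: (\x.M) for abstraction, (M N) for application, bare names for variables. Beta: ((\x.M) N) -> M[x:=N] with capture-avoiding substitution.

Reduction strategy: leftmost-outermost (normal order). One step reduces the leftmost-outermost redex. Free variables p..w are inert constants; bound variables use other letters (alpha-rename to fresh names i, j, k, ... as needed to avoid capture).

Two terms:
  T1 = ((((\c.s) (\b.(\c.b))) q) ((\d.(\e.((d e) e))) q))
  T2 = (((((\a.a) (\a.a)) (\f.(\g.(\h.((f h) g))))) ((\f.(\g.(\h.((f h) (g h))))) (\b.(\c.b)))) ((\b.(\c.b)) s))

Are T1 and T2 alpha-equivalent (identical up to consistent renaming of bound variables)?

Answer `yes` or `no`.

Term 1: ((((\c.s) (\b.(\c.b))) q) ((\d.(\e.((d e) e))) q))
Term 2: (((((\a.a) (\a.a)) (\f.(\g.(\h.((f h) g))))) ((\f.(\g.(\h.((f h) (g h))))) (\b.(\c.b)))) ((\b.(\c.b)) s))
Alpha-equivalence: compare structure up to binder renaming.
Result: False

Answer: no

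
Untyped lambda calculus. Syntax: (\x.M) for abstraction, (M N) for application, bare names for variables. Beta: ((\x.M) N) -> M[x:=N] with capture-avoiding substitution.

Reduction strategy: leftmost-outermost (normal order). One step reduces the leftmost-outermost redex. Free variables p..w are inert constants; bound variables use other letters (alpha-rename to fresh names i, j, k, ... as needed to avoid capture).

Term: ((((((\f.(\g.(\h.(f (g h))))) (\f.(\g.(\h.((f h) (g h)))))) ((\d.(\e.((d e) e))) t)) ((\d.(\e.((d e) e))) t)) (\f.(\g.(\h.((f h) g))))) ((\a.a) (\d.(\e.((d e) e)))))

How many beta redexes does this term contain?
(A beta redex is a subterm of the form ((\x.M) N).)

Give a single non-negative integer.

Term: ((((((\f.(\g.(\h.(f (g h))))) (\f.(\g.(\h.((f h) (g h)))))) ((\d.(\e.((d e) e))) t)) ((\d.(\e.((d e) e))) t)) (\f.(\g.(\h.((f h) g))))) ((\a.a) (\d.(\e.((d e) e)))))
  Redex: ((\f.(\g.(\h.(f (g h))))) (\f.(\g.(\h.((f h) (g h))))))
  Redex: ((\d.(\e.((d e) e))) t)
  Redex: ((\d.(\e.((d e) e))) t)
  Redex: ((\a.a) (\d.(\e.((d e) e))))
Total redexes: 4

Answer: 4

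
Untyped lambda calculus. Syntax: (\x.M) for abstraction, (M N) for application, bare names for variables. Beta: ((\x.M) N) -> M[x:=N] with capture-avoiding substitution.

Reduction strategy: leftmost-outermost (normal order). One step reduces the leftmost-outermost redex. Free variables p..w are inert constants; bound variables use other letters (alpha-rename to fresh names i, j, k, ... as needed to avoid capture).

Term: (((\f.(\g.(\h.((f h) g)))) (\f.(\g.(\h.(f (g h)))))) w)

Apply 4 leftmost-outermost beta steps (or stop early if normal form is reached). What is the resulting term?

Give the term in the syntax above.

Step 0: (((\f.(\g.(\h.((f h) g)))) (\f.(\g.(\h.(f (g h)))))) w)
Step 1: ((\g.(\h.(((\f.(\g.(\h.(f (g h))))) h) g))) w)
Step 2: (\h.(((\f.(\g.(\h.(f (g h))))) h) w))
Step 3: (\h.((\g.(\i.(h (g i)))) w))
Step 4: (\h.(\i.(h (w i))))

Answer: (\h.(\i.(h (w i))))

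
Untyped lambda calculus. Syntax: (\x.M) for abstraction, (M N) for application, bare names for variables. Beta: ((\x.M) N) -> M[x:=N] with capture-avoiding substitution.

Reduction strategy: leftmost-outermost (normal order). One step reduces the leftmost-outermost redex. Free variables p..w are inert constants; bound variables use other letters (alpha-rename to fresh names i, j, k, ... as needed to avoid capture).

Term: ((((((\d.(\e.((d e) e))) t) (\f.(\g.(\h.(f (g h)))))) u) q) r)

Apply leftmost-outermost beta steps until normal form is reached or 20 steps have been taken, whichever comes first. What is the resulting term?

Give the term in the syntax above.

Step 0: ((((((\d.(\e.((d e) e))) t) (\f.(\g.(\h.(f (g h)))))) u) q) r)
Step 1: (((((\e.((t e) e)) (\f.(\g.(\h.(f (g h)))))) u) q) r)
Step 2: (((((t (\f.(\g.(\h.(f (g h)))))) (\f.(\g.(\h.(f (g h)))))) u) q) r)

Answer: (((((t (\f.(\g.(\h.(f (g h)))))) (\f.(\g.(\h.(f (g h)))))) u) q) r)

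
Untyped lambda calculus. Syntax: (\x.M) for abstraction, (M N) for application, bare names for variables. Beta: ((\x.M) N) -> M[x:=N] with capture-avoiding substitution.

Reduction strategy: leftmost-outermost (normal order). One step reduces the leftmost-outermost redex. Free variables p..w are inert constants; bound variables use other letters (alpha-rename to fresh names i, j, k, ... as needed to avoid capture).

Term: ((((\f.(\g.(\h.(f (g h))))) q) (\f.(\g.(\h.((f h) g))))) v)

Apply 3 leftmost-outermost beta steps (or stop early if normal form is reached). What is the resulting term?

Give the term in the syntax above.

Answer: (q ((\f.(\g.(\h.((f h) g)))) v))

Derivation:
Step 0: ((((\f.(\g.(\h.(f (g h))))) q) (\f.(\g.(\h.((f h) g))))) v)
Step 1: (((\g.(\h.(q (g h)))) (\f.(\g.(\h.((f h) g))))) v)
Step 2: ((\h.(q ((\f.(\g.(\h.((f h) g)))) h))) v)
Step 3: (q ((\f.(\g.(\h.((f h) g)))) v))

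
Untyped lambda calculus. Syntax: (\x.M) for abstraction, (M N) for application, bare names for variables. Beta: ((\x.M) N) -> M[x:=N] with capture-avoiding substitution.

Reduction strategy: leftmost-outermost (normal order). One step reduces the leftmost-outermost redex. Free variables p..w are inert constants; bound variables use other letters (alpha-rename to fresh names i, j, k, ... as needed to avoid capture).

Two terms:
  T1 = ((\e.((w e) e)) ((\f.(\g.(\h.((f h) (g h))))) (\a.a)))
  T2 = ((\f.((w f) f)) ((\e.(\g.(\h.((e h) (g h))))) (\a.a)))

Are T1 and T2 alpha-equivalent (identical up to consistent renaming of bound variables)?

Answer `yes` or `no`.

Answer: yes

Derivation:
Term 1: ((\e.((w e) e)) ((\f.(\g.(\h.((f h) (g h))))) (\a.a)))
Term 2: ((\f.((w f) f)) ((\e.(\g.(\h.((e h) (g h))))) (\a.a)))
Alpha-equivalence: compare structure up to binder renaming.
Result: True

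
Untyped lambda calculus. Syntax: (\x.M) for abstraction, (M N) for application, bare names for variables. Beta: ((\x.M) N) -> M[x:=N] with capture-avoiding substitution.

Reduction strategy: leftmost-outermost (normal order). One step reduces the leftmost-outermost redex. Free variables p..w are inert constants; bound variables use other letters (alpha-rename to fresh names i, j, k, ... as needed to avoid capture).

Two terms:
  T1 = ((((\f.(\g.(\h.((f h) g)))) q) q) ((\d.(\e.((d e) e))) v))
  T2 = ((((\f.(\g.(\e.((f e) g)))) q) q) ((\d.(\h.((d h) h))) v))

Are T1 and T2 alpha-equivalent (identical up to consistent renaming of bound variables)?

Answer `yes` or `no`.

Answer: yes

Derivation:
Term 1: ((((\f.(\g.(\h.((f h) g)))) q) q) ((\d.(\e.((d e) e))) v))
Term 2: ((((\f.(\g.(\e.((f e) g)))) q) q) ((\d.(\h.((d h) h))) v))
Alpha-equivalence: compare structure up to binder renaming.
Result: True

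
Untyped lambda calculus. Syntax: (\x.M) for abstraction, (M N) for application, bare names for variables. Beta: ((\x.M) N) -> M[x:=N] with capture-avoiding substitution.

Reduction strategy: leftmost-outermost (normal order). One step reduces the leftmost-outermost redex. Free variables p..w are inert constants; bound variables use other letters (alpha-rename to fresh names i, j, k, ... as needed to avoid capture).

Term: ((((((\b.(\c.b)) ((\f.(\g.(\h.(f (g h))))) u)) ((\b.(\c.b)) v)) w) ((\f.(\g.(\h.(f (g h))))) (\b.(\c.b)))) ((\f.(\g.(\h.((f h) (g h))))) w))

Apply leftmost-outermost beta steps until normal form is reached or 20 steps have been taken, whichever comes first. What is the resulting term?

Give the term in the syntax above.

Answer: ((u (w (\g.(\h.(\c.(g h)))))) (\g.(\h.((w h) (g h)))))

Derivation:
Step 0: ((((((\b.(\c.b)) ((\f.(\g.(\h.(f (g h))))) u)) ((\b.(\c.b)) v)) w) ((\f.(\g.(\h.(f (g h))))) (\b.(\c.b)))) ((\f.(\g.(\h.((f h) (g h))))) w))
Step 1: (((((\c.((\f.(\g.(\h.(f (g h))))) u)) ((\b.(\c.b)) v)) w) ((\f.(\g.(\h.(f (g h))))) (\b.(\c.b)))) ((\f.(\g.(\h.((f h) (g h))))) w))
Step 2: (((((\f.(\g.(\h.(f (g h))))) u) w) ((\f.(\g.(\h.(f (g h))))) (\b.(\c.b)))) ((\f.(\g.(\h.((f h) (g h))))) w))
Step 3: ((((\g.(\h.(u (g h)))) w) ((\f.(\g.(\h.(f (g h))))) (\b.(\c.b)))) ((\f.(\g.(\h.((f h) (g h))))) w))
Step 4: (((\h.(u (w h))) ((\f.(\g.(\h.(f (g h))))) (\b.(\c.b)))) ((\f.(\g.(\h.((f h) (g h))))) w))
Step 5: ((u (w ((\f.(\g.(\h.(f (g h))))) (\b.(\c.b))))) ((\f.(\g.(\h.((f h) (g h))))) w))
Step 6: ((u (w (\g.(\h.((\b.(\c.b)) (g h)))))) ((\f.(\g.(\h.((f h) (g h))))) w))
Step 7: ((u (w (\g.(\h.(\c.(g h)))))) ((\f.(\g.(\h.((f h) (g h))))) w))
Step 8: ((u (w (\g.(\h.(\c.(g h)))))) (\g.(\h.((w h) (g h)))))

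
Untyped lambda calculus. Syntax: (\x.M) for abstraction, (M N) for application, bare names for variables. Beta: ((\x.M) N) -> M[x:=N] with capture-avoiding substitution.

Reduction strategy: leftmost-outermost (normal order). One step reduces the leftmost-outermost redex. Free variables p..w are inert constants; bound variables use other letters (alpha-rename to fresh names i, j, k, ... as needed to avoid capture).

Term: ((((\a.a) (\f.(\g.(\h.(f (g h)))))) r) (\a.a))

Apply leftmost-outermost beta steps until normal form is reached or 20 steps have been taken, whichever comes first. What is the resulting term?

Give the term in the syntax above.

Step 0: ((((\a.a) (\f.(\g.(\h.(f (g h)))))) r) (\a.a))
Step 1: (((\f.(\g.(\h.(f (g h))))) r) (\a.a))
Step 2: ((\g.(\h.(r (g h)))) (\a.a))
Step 3: (\h.(r ((\a.a) h)))
Step 4: (\h.(r h))

Answer: (\h.(r h))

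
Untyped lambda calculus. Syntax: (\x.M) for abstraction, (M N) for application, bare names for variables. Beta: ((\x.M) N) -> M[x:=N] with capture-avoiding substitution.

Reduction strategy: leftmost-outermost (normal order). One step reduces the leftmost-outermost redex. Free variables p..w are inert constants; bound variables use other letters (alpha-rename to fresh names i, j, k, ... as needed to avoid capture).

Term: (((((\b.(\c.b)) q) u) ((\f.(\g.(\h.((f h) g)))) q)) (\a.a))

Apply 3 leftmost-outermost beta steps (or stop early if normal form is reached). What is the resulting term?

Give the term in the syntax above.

Answer: ((q (\g.(\h.((q h) g)))) (\a.a))

Derivation:
Step 0: (((((\b.(\c.b)) q) u) ((\f.(\g.(\h.((f h) g)))) q)) (\a.a))
Step 1: ((((\c.q) u) ((\f.(\g.(\h.((f h) g)))) q)) (\a.a))
Step 2: ((q ((\f.(\g.(\h.((f h) g)))) q)) (\a.a))
Step 3: ((q (\g.(\h.((q h) g)))) (\a.a))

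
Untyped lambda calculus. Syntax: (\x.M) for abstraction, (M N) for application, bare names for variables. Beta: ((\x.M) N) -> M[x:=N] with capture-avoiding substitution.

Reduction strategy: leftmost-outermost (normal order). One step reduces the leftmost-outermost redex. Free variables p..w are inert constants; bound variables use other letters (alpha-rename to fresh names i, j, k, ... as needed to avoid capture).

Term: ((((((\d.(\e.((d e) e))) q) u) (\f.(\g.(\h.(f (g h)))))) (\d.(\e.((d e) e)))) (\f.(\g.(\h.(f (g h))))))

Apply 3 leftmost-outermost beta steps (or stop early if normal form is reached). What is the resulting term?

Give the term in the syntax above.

Step 0: ((((((\d.(\e.((d e) e))) q) u) (\f.(\g.(\h.(f (g h)))))) (\d.(\e.((d e) e)))) (\f.(\g.(\h.(f (g h))))))
Step 1: (((((\e.((q e) e)) u) (\f.(\g.(\h.(f (g h)))))) (\d.(\e.((d e) e)))) (\f.(\g.(\h.(f (g h))))))
Step 2: (((((q u) u) (\f.(\g.(\h.(f (g h)))))) (\d.(\e.((d e) e)))) (\f.(\g.(\h.(f (g h))))))
Step 3: (normal form reached)

Answer: (((((q u) u) (\f.(\g.(\h.(f (g h)))))) (\d.(\e.((d e) e)))) (\f.(\g.(\h.(f (g h))))))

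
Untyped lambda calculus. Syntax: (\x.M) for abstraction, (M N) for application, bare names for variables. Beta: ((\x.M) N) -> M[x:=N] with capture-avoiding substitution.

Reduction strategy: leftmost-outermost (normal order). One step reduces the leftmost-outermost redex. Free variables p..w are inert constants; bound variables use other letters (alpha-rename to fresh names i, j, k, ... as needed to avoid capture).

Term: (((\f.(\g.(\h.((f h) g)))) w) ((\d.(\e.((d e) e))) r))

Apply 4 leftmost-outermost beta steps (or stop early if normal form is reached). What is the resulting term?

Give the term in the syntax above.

Answer: (\h.((w h) (\e.((r e) e))))

Derivation:
Step 0: (((\f.(\g.(\h.((f h) g)))) w) ((\d.(\e.((d e) e))) r))
Step 1: ((\g.(\h.((w h) g))) ((\d.(\e.((d e) e))) r))
Step 2: (\h.((w h) ((\d.(\e.((d e) e))) r)))
Step 3: (\h.((w h) (\e.((r e) e))))
Step 4: (normal form reached)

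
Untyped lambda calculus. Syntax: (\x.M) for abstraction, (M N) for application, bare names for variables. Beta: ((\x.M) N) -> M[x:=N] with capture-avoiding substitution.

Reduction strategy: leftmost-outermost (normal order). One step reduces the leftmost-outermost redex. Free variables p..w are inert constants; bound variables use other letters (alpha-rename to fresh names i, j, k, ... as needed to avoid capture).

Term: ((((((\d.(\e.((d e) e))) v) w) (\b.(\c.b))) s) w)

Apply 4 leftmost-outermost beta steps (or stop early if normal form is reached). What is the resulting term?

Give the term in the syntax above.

Step 0: ((((((\d.(\e.((d e) e))) v) w) (\b.(\c.b))) s) w)
Step 1: (((((\e.((v e) e)) w) (\b.(\c.b))) s) w)
Step 2: (((((v w) w) (\b.(\c.b))) s) w)
Step 3: (normal form reached)

Answer: (((((v w) w) (\b.(\c.b))) s) w)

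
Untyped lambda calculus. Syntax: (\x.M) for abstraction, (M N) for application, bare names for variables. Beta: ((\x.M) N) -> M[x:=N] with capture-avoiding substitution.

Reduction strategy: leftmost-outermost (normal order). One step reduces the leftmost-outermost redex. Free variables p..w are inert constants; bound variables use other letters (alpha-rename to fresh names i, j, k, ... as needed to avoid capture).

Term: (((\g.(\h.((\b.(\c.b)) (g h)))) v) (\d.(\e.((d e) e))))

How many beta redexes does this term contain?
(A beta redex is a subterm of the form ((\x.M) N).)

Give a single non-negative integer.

Term: (((\g.(\h.((\b.(\c.b)) (g h)))) v) (\d.(\e.((d e) e))))
  Redex: ((\g.(\h.((\b.(\c.b)) (g h)))) v)
  Redex: ((\b.(\c.b)) (g h))
Total redexes: 2

Answer: 2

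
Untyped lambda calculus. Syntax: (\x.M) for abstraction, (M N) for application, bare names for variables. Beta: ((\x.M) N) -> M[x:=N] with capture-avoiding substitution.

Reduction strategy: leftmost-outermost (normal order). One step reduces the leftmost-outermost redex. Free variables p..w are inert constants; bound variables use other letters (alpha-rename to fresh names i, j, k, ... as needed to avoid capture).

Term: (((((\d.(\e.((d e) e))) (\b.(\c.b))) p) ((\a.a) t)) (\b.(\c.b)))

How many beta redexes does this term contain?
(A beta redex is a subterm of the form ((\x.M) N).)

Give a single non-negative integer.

Answer: 2

Derivation:
Term: (((((\d.(\e.((d e) e))) (\b.(\c.b))) p) ((\a.a) t)) (\b.(\c.b)))
  Redex: ((\d.(\e.((d e) e))) (\b.(\c.b)))
  Redex: ((\a.a) t)
Total redexes: 2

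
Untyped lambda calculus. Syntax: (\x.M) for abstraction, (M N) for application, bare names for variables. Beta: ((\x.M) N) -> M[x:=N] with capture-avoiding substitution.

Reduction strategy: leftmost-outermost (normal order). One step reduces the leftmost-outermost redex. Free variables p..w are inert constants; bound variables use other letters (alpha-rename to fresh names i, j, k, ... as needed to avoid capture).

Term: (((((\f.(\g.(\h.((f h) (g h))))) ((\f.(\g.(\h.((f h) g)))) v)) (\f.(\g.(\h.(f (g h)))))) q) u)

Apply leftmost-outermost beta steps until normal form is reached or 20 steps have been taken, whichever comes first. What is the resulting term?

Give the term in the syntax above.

Answer: (((v (\g.(\h.(q (g h))))) q) u)

Derivation:
Step 0: (((((\f.(\g.(\h.((f h) (g h))))) ((\f.(\g.(\h.((f h) g)))) v)) (\f.(\g.(\h.(f (g h)))))) q) u)
Step 1: ((((\g.(\h.((((\f.(\g.(\h.((f h) g)))) v) h) (g h)))) (\f.(\g.(\h.(f (g h)))))) q) u)
Step 2: (((\h.((((\f.(\g.(\h.((f h) g)))) v) h) ((\f.(\g.(\h.(f (g h))))) h))) q) u)
Step 3: (((((\f.(\g.(\h.((f h) g)))) v) q) ((\f.(\g.(\h.(f (g h))))) q)) u)
Step 4: ((((\g.(\h.((v h) g))) q) ((\f.(\g.(\h.(f (g h))))) q)) u)
Step 5: (((\h.((v h) q)) ((\f.(\g.(\h.(f (g h))))) q)) u)
Step 6: (((v ((\f.(\g.(\h.(f (g h))))) q)) q) u)
Step 7: (((v (\g.(\h.(q (g h))))) q) u)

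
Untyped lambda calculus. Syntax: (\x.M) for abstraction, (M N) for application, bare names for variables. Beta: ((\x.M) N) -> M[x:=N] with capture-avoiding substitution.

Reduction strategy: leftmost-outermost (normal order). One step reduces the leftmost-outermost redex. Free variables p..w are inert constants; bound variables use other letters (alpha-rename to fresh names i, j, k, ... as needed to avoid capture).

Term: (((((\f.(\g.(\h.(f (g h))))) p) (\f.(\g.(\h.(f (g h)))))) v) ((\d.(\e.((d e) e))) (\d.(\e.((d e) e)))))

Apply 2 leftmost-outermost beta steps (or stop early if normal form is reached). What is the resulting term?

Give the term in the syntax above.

Step 0: (((((\f.(\g.(\h.(f (g h))))) p) (\f.(\g.(\h.(f (g h)))))) v) ((\d.(\e.((d e) e))) (\d.(\e.((d e) e)))))
Step 1: ((((\g.(\h.(p (g h)))) (\f.(\g.(\h.(f (g h)))))) v) ((\d.(\e.((d e) e))) (\d.(\e.((d e) e)))))
Step 2: (((\h.(p ((\f.(\g.(\h.(f (g h))))) h))) v) ((\d.(\e.((d e) e))) (\d.(\e.((d e) e)))))

Answer: (((\h.(p ((\f.(\g.(\h.(f (g h))))) h))) v) ((\d.(\e.((d e) e))) (\d.(\e.((d e) e)))))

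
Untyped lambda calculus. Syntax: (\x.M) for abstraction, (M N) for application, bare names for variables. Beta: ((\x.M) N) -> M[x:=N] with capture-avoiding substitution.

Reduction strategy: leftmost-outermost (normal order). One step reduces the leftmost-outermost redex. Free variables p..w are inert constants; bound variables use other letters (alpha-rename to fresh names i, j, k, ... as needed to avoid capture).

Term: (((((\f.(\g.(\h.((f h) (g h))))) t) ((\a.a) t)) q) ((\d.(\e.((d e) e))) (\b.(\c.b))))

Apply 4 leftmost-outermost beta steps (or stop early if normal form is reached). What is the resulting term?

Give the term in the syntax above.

Step 0: (((((\f.(\g.(\h.((f h) (g h))))) t) ((\a.a) t)) q) ((\d.(\e.((d e) e))) (\b.(\c.b))))
Step 1: ((((\g.(\h.((t h) (g h)))) ((\a.a) t)) q) ((\d.(\e.((d e) e))) (\b.(\c.b))))
Step 2: (((\h.((t h) (((\a.a) t) h))) q) ((\d.(\e.((d e) e))) (\b.(\c.b))))
Step 3: (((t q) (((\a.a) t) q)) ((\d.(\e.((d e) e))) (\b.(\c.b))))
Step 4: (((t q) (t q)) ((\d.(\e.((d e) e))) (\b.(\c.b))))

Answer: (((t q) (t q)) ((\d.(\e.((d e) e))) (\b.(\c.b))))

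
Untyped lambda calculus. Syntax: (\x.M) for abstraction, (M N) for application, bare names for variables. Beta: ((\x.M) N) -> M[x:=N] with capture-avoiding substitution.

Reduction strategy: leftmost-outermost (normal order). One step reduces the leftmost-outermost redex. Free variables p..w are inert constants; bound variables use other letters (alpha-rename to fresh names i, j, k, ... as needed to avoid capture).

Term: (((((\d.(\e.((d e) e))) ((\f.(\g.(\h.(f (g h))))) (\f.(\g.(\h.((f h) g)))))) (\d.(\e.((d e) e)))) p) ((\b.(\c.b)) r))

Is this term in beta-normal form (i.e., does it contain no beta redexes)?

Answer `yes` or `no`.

Term: (((((\d.(\e.((d e) e))) ((\f.(\g.(\h.(f (g h))))) (\f.(\g.(\h.((f h) g)))))) (\d.(\e.((d e) e)))) p) ((\b.(\c.b)) r))
Found 3 beta redex(es).

Answer: no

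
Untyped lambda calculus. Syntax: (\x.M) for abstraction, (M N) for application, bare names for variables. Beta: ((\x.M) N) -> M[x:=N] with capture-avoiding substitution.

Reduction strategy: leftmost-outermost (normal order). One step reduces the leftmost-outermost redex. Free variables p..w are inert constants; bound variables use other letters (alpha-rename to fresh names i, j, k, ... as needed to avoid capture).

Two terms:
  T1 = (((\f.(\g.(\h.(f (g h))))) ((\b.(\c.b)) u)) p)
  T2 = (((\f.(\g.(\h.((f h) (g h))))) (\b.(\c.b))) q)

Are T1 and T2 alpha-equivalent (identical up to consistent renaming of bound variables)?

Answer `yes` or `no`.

Answer: no

Derivation:
Term 1: (((\f.(\g.(\h.(f (g h))))) ((\b.(\c.b)) u)) p)
Term 2: (((\f.(\g.(\h.((f h) (g h))))) (\b.(\c.b))) q)
Alpha-equivalence: compare structure up to binder renaming.
Result: False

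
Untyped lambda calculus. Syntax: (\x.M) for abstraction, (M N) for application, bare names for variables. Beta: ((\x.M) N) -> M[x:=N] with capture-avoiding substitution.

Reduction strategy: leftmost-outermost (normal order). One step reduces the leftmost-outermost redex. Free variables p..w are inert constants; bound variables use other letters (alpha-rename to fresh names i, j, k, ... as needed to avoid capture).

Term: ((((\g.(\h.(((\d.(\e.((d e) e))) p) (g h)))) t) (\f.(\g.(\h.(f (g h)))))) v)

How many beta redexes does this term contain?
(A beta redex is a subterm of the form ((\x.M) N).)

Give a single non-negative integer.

Term: ((((\g.(\h.(((\d.(\e.((d e) e))) p) (g h)))) t) (\f.(\g.(\h.(f (g h)))))) v)
  Redex: ((\g.(\h.(((\d.(\e.((d e) e))) p) (g h)))) t)
  Redex: ((\d.(\e.((d e) e))) p)
Total redexes: 2

Answer: 2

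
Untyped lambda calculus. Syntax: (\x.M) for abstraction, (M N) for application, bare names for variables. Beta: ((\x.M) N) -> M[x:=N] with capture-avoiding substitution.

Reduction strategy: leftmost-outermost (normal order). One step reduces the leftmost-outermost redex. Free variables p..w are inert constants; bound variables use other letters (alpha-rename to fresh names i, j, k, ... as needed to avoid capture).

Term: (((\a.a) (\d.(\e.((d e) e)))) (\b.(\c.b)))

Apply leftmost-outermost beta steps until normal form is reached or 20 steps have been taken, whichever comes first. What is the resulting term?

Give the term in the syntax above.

Step 0: (((\a.a) (\d.(\e.((d e) e)))) (\b.(\c.b)))
Step 1: ((\d.(\e.((d e) e))) (\b.(\c.b)))
Step 2: (\e.(((\b.(\c.b)) e) e))
Step 3: (\e.((\c.e) e))
Step 4: (\e.e)

Answer: (\e.e)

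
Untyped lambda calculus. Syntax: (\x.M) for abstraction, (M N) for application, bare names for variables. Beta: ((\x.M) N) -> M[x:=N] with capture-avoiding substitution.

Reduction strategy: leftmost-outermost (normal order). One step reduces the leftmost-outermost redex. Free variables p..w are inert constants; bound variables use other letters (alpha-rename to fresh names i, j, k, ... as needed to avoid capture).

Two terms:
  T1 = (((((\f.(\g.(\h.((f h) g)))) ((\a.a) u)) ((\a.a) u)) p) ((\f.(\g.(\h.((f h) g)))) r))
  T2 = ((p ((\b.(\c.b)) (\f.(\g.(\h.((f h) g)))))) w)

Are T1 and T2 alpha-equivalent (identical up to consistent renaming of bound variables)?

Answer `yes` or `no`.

Term 1: (((((\f.(\g.(\h.((f h) g)))) ((\a.a) u)) ((\a.a) u)) p) ((\f.(\g.(\h.((f h) g)))) r))
Term 2: ((p ((\b.(\c.b)) (\f.(\g.(\h.((f h) g)))))) w)
Alpha-equivalence: compare structure up to binder renaming.
Result: False

Answer: no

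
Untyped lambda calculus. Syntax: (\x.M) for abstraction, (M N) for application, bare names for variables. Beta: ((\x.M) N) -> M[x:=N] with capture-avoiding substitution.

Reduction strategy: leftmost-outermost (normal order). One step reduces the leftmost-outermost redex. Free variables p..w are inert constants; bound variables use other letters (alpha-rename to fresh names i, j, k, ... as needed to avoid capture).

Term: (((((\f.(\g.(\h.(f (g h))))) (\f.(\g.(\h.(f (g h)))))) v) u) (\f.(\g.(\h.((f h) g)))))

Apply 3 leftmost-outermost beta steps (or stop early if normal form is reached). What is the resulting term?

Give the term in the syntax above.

Step 0: (((((\f.(\g.(\h.(f (g h))))) (\f.(\g.(\h.(f (g h)))))) v) u) (\f.(\g.(\h.((f h) g)))))
Step 1: ((((\g.(\h.((\f.(\g.(\h.(f (g h))))) (g h)))) v) u) (\f.(\g.(\h.((f h) g)))))
Step 2: (((\h.((\f.(\g.(\h.(f (g h))))) (v h))) u) (\f.(\g.(\h.((f h) g)))))
Step 3: (((\f.(\g.(\h.(f (g h))))) (v u)) (\f.(\g.(\h.((f h) g)))))

Answer: (((\f.(\g.(\h.(f (g h))))) (v u)) (\f.(\g.(\h.((f h) g)))))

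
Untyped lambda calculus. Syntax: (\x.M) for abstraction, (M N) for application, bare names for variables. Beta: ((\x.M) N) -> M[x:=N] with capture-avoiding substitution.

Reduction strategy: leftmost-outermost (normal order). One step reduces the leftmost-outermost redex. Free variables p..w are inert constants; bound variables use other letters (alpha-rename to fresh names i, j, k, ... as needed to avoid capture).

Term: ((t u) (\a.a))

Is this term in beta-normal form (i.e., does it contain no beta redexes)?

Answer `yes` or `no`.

Term: ((t u) (\a.a))
No beta redexes found.

Answer: yes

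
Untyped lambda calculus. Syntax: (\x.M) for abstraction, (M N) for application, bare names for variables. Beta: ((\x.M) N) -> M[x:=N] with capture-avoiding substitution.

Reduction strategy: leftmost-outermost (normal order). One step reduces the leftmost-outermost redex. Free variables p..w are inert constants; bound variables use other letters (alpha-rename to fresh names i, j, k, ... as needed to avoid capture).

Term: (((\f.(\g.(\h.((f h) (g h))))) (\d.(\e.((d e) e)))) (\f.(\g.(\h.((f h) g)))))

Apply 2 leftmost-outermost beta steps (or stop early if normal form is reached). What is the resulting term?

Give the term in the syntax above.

Answer: (\h.(((\d.(\e.((d e) e))) h) ((\f.(\g.(\h.((f h) g)))) h)))

Derivation:
Step 0: (((\f.(\g.(\h.((f h) (g h))))) (\d.(\e.((d e) e)))) (\f.(\g.(\h.((f h) g)))))
Step 1: ((\g.(\h.(((\d.(\e.((d e) e))) h) (g h)))) (\f.(\g.(\h.((f h) g)))))
Step 2: (\h.(((\d.(\e.((d e) e))) h) ((\f.(\g.(\h.((f h) g)))) h)))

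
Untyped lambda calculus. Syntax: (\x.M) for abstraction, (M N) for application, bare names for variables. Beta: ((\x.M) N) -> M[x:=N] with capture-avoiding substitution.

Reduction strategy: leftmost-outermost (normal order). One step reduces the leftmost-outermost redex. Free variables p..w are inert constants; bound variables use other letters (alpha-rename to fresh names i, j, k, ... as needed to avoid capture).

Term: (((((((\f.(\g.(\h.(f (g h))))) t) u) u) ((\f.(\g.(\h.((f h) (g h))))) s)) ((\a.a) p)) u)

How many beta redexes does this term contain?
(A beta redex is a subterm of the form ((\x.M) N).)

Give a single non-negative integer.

Term: (((((((\f.(\g.(\h.(f (g h))))) t) u) u) ((\f.(\g.(\h.((f h) (g h))))) s)) ((\a.a) p)) u)
  Redex: ((\f.(\g.(\h.(f (g h))))) t)
  Redex: ((\f.(\g.(\h.((f h) (g h))))) s)
  Redex: ((\a.a) p)
Total redexes: 3

Answer: 3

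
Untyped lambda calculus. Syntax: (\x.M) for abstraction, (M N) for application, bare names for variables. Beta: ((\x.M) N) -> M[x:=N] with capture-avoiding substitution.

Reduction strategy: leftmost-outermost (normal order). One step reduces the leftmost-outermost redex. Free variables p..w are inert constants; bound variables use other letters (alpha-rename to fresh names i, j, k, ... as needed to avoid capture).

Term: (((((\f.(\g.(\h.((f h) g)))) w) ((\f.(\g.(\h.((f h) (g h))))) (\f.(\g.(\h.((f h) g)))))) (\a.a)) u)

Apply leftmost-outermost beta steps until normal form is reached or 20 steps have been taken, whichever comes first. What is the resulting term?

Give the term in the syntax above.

Answer: (((w (\a.a)) (\g.(\h.(\i.((h i) (g h)))))) u)

Derivation:
Step 0: (((((\f.(\g.(\h.((f h) g)))) w) ((\f.(\g.(\h.((f h) (g h))))) (\f.(\g.(\h.((f h) g)))))) (\a.a)) u)
Step 1: ((((\g.(\h.((w h) g))) ((\f.(\g.(\h.((f h) (g h))))) (\f.(\g.(\h.((f h) g)))))) (\a.a)) u)
Step 2: (((\h.((w h) ((\f.(\g.(\h.((f h) (g h))))) (\f.(\g.(\h.((f h) g))))))) (\a.a)) u)
Step 3: (((w (\a.a)) ((\f.(\g.(\h.((f h) (g h))))) (\f.(\g.(\h.((f h) g)))))) u)
Step 4: (((w (\a.a)) (\g.(\h.(((\f.(\g.(\h.((f h) g)))) h) (g h))))) u)
Step 5: (((w (\a.a)) (\g.(\h.((\g.(\i.((h i) g))) (g h))))) u)
Step 6: (((w (\a.a)) (\g.(\h.(\i.((h i) (g h)))))) u)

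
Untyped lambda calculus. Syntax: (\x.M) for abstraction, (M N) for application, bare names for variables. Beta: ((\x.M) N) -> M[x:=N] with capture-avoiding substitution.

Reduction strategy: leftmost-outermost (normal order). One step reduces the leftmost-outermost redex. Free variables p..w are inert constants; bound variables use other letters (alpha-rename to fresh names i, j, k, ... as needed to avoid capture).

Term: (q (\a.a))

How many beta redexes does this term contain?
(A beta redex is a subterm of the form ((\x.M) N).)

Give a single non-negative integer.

Term: (q (\a.a))
  (no redexes)
Total redexes: 0

Answer: 0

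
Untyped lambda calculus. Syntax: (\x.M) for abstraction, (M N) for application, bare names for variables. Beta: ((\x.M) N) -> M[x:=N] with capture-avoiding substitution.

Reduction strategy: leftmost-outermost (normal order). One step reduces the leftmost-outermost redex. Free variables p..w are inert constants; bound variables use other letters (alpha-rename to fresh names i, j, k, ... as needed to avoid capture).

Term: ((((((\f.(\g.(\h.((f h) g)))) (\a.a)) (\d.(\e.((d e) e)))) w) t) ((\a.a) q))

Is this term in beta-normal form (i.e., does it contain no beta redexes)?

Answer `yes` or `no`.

Answer: no

Derivation:
Term: ((((((\f.(\g.(\h.((f h) g)))) (\a.a)) (\d.(\e.((d e) e)))) w) t) ((\a.a) q))
Found 2 beta redex(es).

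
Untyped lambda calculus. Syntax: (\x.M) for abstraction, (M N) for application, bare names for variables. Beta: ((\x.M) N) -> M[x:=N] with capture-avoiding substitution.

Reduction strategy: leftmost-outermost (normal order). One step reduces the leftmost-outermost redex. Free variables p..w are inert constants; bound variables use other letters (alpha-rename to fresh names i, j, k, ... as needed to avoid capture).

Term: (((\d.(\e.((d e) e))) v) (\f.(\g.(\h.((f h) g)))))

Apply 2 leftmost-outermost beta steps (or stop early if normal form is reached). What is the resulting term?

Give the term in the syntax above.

Answer: ((v (\f.(\g.(\h.((f h) g))))) (\f.(\g.(\h.((f h) g)))))

Derivation:
Step 0: (((\d.(\e.((d e) e))) v) (\f.(\g.(\h.((f h) g)))))
Step 1: ((\e.((v e) e)) (\f.(\g.(\h.((f h) g)))))
Step 2: ((v (\f.(\g.(\h.((f h) g))))) (\f.(\g.(\h.((f h) g)))))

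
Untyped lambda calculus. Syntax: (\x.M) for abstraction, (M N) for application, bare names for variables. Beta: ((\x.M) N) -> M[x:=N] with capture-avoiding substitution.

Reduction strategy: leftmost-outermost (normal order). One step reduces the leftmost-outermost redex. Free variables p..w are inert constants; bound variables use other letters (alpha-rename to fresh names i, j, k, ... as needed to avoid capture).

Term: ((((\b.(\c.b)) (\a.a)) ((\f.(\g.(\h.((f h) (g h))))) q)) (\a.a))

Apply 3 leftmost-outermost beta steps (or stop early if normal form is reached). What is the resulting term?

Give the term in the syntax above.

Step 0: ((((\b.(\c.b)) (\a.a)) ((\f.(\g.(\h.((f h) (g h))))) q)) (\a.a))
Step 1: (((\c.(\a.a)) ((\f.(\g.(\h.((f h) (g h))))) q)) (\a.a))
Step 2: ((\a.a) (\a.a))
Step 3: (\a.a)

Answer: (\a.a)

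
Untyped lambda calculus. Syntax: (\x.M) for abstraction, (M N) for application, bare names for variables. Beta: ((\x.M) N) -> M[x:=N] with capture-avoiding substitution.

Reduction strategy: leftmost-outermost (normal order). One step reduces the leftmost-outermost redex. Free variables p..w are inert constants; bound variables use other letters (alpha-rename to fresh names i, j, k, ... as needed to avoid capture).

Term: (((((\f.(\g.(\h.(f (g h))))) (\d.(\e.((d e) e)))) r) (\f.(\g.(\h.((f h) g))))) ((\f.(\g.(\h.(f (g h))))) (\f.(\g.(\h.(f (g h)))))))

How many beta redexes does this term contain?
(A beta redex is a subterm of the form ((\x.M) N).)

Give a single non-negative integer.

Answer: 2

Derivation:
Term: (((((\f.(\g.(\h.(f (g h))))) (\d.(\e.((d e) e)))) r) (\f.(\g.(\h.((f h) g))))) ((\f.(\g.(\h.(f (g h))))) (\f.(\g.(\h.(f (g h)))))))
  Redex: ((\f.(\g.(\h.(f (g h))))) (\d.(\e.((d e) e))))
  Redex: ((\f.(\g.(\h.(f (g h))))) (\f.(\g.(\h.(f (g h))))))
Total redexes: 2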